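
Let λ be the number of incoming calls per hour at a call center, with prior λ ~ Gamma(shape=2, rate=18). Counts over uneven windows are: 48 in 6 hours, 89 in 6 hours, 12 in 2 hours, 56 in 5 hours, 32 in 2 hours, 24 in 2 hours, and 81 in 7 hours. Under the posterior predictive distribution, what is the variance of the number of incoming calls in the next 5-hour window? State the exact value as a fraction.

11395/288

Total count: 48 + 89 + 12 + 56 + 32 + 24 + 81 = 342.
Total exposure: 6 + 6 + 2 + 5 + 2 + 2 + 7 = 30 hours.
The Gamma prior is conjugate for the Poisson rate, so λ | data ~ Gamma(2+342, 18+30) = Gamma(344, 48).
The posterior predictive for a window of length T is Negative Binomial with variance T·α'·(β'+T)/β'² = 5·344·53/2304 = 11395/288.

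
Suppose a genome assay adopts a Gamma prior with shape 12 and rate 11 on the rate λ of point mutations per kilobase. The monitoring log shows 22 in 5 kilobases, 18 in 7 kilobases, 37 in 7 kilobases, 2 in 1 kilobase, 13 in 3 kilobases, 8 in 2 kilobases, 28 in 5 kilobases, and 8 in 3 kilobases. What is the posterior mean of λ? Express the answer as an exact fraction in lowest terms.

37/11

Total count: 22 + 18 + 37 + 2 + 13 + 8 + 28 + 8 = 136.
Total exposure: 5 + 7 + 7 + 1 + 3 + 2 + 5 + 3 = 33 kilobases.
Posterior: α' = 12 + 136 = 148, β' = 11 + 33 = 44.
Posterior mean = α'/β' = 148/44 = 37/11.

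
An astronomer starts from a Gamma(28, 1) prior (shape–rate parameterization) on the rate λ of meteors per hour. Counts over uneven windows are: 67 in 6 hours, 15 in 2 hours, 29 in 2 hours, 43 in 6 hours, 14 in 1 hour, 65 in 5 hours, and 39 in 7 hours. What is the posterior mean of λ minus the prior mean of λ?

Total count: 67 + 15 + 29 + 43 + 14 + 65 + 39 = 272.
Total exposure: 6 + 2 + 2 + 6 + 1 + 5 + 7 = 29 hours.
Posterior: α' = 28 + 272 = 300, β' = 1 + 29 = 30.
Posterior mean = 300/30 = 10; prior mean = 28/1 = 28. Difference = 10 − 28 = -18.

-18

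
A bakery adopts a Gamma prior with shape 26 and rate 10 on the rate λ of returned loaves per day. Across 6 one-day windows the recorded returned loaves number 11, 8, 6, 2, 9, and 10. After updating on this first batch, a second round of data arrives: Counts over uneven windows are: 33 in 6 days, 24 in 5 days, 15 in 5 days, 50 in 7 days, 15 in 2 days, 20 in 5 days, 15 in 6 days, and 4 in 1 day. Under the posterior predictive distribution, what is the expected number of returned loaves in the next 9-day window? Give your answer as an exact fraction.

2232/53

Total count: 11 + 8 + 6 + 2 + 9 + 10 = 46.
Total exposure: 6 days.
After the first batch: Gamma(26 + 46, 10 + 6) = Gamma(72, 16).
Total count: 33 + 24 + 15 + 50 + 15 + 20 + 15 + 4 = 176.
Total exposure: 6 + 5 + 5 + 7 + 2 + 5 + 6 + 1 = 37 days.
After the second batch: Gamma(72 + 176, 16 + 37) = Gamma(248, 53).
Predictive mean over a 9-day window = T·E[λ|data] = 9·248/53 = 2232/53.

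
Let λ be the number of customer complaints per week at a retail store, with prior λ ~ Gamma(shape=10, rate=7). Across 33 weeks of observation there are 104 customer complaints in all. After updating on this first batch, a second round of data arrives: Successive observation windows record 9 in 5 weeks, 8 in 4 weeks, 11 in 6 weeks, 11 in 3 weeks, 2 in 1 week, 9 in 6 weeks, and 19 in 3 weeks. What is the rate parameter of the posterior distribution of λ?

68

Total count 104 over total exposure 33 weeks.
After the first batch: Gamma(10 + 104, 7 + 33) = Gamma(114, 40).
Total count: 9 + 8 + 11 + 11 + 2 + 9 + 19 = 69.
Total exposure: 5 + 4 + 6 + 3 + 1 + 6 + 3 = 28 weeks.
After the second batch: Gamma(114 + 69, 40 + 28) = Gamma(183, 68).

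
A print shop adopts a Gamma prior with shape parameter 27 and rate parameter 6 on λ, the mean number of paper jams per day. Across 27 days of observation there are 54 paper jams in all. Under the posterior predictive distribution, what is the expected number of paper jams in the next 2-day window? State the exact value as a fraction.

54/11

Total count 54 over total exposure 27 days.
Posterior: α' = 27 + 54 = 81, β' = 6 + 27 = 33.
Predictive mean over a 2-day window = T·E[λ|data] = 2·81/33 = 54/11.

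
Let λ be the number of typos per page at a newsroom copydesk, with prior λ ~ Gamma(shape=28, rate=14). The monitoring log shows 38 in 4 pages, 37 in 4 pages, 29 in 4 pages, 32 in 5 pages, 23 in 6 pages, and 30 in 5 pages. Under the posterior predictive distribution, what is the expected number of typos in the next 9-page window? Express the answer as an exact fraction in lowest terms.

93/2

Total count: 38 + 37 + 29 + 32 + 23 + 30 = 189.
Total exposure: 4 + 4 + 4 + 5 + 6 + 5 = 28 pages.
Posterior: α' = 28 + 189 = 217, β' = 14 + 28 = 42.
Predictive mean over a 9-page window = T·E[λ|data] = 9·217/42 = 93/2.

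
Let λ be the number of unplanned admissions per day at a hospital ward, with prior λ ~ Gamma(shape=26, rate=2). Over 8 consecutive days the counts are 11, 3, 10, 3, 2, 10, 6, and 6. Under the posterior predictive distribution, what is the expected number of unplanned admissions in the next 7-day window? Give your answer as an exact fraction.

Total count: 11 + 3 + 10 + 3 + 2 + 10 + 6 + 6 = 51.
Total exposure: 8 days.
The Gamma prior is conjugate for the Poisson rate, so λ | data ~ Gamma(26+51, 2+8) = Gamma(77, 10).
Predictive mean over a 7-day window = T·E[λ|data] = 7·77/10 = 539/10.

539/10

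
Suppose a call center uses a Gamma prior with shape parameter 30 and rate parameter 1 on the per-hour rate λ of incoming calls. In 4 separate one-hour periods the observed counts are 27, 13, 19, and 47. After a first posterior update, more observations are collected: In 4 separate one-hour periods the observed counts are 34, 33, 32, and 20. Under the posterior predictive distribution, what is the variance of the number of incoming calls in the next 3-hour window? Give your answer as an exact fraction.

Total count: 27 + 13 + 19 + 47 = 106.
Total exposure: 4 hours.
After the first batch: Gamma(30 + 106, 1 + 4) = Gamma(136, 5).
Total count: 34 + 33 + 32 + 20 = 119.
Total exposure: 4 hours.
After the second batch: Gamma(136 + 119, 5 + 4) = Gamma(255, 9).
The posterior predictive for a window of length T is Negative Binomial with variance T·α'·(β'+T)/β'² = 3·255·12/81 = 340/3.

340/3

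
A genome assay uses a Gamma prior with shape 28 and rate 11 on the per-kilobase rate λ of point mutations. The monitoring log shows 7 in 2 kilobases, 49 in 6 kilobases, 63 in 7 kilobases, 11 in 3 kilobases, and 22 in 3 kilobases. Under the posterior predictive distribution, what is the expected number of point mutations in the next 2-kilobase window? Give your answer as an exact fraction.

45/4

Total count: 7 + 49 + 63 + 11 + 22 = 152.
Total exposure: 2 + 6 + 7 + 3 + 3 = 21 kilobases.
Gamma(α, β) with Poisson data over total exposure Σt gives posterior Gamma(α+Σx, β+Σt) = Gamma(180, 32).
Predictive mean over a 2-kilobase window = T·E[λ|data] = 2·180/32 = 45/4.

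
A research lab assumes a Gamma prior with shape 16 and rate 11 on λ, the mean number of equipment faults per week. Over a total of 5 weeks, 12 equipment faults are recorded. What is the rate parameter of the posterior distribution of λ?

16

Total count 12 over total exposure 5 weeks.
The Gamma prior is conjugate for the Poisson rate, so λ | data ~ Gamma(16+12, 11+5) = Gamma(28, 16).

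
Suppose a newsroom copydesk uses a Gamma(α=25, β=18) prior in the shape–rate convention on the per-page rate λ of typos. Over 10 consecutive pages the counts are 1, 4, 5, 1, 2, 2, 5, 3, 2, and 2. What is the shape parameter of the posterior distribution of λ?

Total count: 1 + 4 + 5 + 1 + 2 + 2 + 5 + 3 + 2 + 2 = 27.
Total exposure: 10 pages.
The Gamma prior is conjugate for the Poisson rate, so λ | data ~ Gamma(25+27, 18+10) = Gamma(52, 28).

52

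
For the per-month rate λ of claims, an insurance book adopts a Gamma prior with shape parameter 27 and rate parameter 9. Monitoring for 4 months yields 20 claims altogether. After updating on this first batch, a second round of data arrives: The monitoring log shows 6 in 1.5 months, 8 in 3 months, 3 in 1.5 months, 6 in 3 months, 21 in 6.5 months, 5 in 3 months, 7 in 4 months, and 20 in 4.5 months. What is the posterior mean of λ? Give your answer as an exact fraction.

Total count 20 over total exposure 4 months.
After the first batch: Gamma(27 + 20, 9 + 4) = Gamma(47, 13).
Total count: 6 + 8 + 3 + 6 + 21 + 5 + 7 + 20 = 76.
Total exposure: 1.5 + 3 + 1.5 + 3 + 6.5 + 3 + 4 + 4.5 = 27 months.
After the second batch: Gamma(47 + 76, 13 + 27) = Gamma(123, 40).
Posterior mean = α'/β' = 123/40.

123/40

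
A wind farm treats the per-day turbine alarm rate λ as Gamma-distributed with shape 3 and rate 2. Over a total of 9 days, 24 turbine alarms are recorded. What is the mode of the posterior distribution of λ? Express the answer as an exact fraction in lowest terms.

26/11

Total count 24 over total exposure 9 days.
The Gamma prior is conjugate for the Poisson rate, so λ | data ~ Gamma(3+24, 2+9) = Gamma(27, 11).
Posterior mode = (α'−1)/β' = 26/11.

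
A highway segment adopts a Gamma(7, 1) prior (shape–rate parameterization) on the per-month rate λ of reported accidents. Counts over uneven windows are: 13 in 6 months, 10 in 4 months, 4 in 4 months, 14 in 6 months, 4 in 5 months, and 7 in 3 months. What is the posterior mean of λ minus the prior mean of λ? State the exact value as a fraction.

-144/29

Total count: 13 + 10 + 4 + 14 + 4 + 7 = 52.
Total exposure: 6 + 4 + 4 + 6 + 5 + 3 = 28 months.
Gamma(α, β) with Poisson data over total exposure Σt gives posterior Gamma(α+Σx, β+Σt) = Gamma(59, 29).
Posterior mean = 59/29 = 59/29; prior mean = 7/1 = 7. Difference = 59/29 − 7 = -144/29.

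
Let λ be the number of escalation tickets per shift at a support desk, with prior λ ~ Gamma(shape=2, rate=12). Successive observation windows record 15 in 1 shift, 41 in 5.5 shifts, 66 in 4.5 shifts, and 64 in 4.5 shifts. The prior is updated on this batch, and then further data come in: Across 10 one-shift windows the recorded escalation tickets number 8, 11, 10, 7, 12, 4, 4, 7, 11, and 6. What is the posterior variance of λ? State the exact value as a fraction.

1072/5625

Total count: 15 + 41 + 66 + 64 = 186.
Total exposure: 1 + 5.5 + 4.5 + 4.5 = 15.5 shifts.
After the first batch: Gamma(2 + 186, 12 + 15.5) = Gamma(188, 55/2).
Total count: 8 + 11 + 10 + 7 + 12 + 4 + 4 + 7 + 11 + 6 = 80.
Total exposure: 10 shifts.
After the second batch: Gamma(188 + 80, 55/2 + 10) = Gamma(268, 75/2).
Posterior variance = α'/β'² = 268/(5625/4) = 1072/5625.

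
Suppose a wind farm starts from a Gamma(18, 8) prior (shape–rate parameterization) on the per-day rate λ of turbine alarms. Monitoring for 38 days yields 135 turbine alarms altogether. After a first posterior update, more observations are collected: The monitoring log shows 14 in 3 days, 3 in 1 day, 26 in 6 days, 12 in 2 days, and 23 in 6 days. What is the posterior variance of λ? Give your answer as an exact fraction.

Total count 135 over total exposure 38 days.
After the first batch: Gamma(18 + 135, 8 + 38) = Gamma(153, 46).
Total count: 14 + 3 + 26 + 12 + 23 = 78.
Total exposure: 3 + 1 + 6 + 2 + 6 = 18 days.
After the second batch: Gamma(153 + 78, 46 + 18) = Gamma(231, 64).
Posterior variance = α'/β'² = 231/4096.

231/4096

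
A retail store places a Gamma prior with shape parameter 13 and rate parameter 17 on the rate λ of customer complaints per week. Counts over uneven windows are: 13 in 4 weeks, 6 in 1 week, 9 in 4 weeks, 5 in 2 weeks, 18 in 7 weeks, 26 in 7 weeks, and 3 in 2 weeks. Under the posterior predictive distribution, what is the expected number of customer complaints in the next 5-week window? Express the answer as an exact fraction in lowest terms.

465/44

Total count: 13 + 6 + 9 + 5 + 18 + 26 + 3 = 80.
Total exposure: 4 + 1 + 4 + 2 + 7 + 7 + 2 = 27 weeks.
Conjugate update: add total count to the shape and total exposure to the rate, giving Gamma(93, 44).
Predictive mean over a 5-week window = T·E[λ|data] = 5·93/44 = 465/44.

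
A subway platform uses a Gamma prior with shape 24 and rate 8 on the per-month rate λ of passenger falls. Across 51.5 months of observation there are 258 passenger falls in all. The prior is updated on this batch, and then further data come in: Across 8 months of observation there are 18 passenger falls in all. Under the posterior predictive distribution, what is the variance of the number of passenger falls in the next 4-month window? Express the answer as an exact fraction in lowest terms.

4576/243

Total count 258 over total exposure 51.5 months.
After the first batch: Gamma(24 + 258, 8 + 51.5) = Gamma(282, 119/2).
Total count 18 over total exposure 8 months.
After the second batch: Gamma(282 + 18, 119/2 + 8) = Gamma(300, 135/2).
The posterior predictive for a window of length T is Negative Binomial with variance T·α'·(β'+T)/β'² = 4·300·(143/2)/(18225/4) = 4576/243.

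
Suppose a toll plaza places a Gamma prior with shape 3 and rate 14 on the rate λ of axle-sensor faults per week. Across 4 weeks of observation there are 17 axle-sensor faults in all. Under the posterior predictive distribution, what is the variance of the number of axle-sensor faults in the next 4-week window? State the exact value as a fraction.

Total count 17 over total exposure 4 weeks.
The Gamma prior is conjugate for the Poisson rate, so λ | data ~ Gamma(3+17, 14+4) = Gamma(20, 18).
The posterior predictive for a window of length T is Negative Binomial with variance T·α'·(β'+T)/β'² = 4·20·22/324 = 440/81.

440/81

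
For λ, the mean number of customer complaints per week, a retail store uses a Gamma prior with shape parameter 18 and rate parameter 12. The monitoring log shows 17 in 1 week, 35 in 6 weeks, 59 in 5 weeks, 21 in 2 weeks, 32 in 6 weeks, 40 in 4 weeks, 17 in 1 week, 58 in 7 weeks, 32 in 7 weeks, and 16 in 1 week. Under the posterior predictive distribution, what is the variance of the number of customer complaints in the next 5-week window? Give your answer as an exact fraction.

98325/2704

Total count: 17 + 35 + 59 + 21 + 32 + 40 + 17 + 58 + 32 + 16 = 327.
Total exposure: 1 + 6 + 5 + 2 + 6 + 4 + 1 + 7 + 7 + 1 = 40 weeks.
Posterior: α' = 18 + 327 = 345, β' = 12 + 40 = 52.
The posterior predictive for a window of length T is Negative Binomial with variance T·α'·(β'+T)/β'² = 5·345·57/2704 = 98325/2704.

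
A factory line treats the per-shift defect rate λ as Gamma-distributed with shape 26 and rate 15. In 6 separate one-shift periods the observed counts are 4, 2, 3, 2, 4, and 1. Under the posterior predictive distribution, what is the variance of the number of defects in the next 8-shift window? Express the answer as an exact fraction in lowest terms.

Total count: 4 + 2 + 3 + 2 + 4 + 1 = 16.
Total exposure: 6 shifts.
Gamma(α, β) with Poisson data over total exposure Σt gives posterior Gamma(α+Σx, β+Σt) = Gamma(42, 21).
The posterior predictive for a window of length T is Negative Binomial with variance T·α'·(β'+T)/β'² = 8·42·29/441 = 464/21.

464/21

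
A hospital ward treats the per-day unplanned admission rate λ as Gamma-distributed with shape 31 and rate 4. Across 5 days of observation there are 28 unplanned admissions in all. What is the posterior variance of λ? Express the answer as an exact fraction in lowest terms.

59/81

Total count 28 over total exposure 5 days.
Conjugate update: add total count to the shape and total exposure to the rate, giving Gamma(59, 9).
Posterior variance = α'/β'² = 59/81.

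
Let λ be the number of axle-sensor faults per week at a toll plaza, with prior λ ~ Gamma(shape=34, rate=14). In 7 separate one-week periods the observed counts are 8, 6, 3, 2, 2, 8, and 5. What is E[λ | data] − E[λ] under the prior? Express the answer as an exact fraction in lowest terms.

17/21

Total count: 8 + 6 + 3 + 2 + 2 + 8 + 5 = 34.
Total exposure: 7 weeks.
Gamma(α, β) with Poisson data over total exposure Σt gives posterior Gamma(α+Σx, β+Σt) = Gamma(68, 21).
Posterior mean = 68/21 = 68/21; prior mean = 34/14 = 17/7. Difference = 68/21 − 17/7 = 17/21.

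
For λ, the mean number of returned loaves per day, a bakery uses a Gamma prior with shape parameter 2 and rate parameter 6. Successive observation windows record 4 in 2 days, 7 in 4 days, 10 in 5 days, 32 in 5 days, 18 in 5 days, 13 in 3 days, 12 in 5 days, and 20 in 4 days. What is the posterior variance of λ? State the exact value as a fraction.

118/1521

Total count: 4 + 7 + 10 + 32 + 18 + 13 + 12 + 20 = 116.
Total exposure: 2 + 4 + 5 + 5 + 5 + 3 + 5 + 4 = 33 days.
Posterior: α' = 2 + 116 = 118, β' = 6 + 33 = 39.
Posterior variance = α'/β'² = 118/1521.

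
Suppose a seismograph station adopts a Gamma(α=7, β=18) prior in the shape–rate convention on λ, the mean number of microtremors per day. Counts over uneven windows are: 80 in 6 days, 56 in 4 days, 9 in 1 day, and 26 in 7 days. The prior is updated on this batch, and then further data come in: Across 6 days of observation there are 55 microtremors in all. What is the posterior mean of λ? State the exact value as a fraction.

Total count: 80 + 56 + 9 + 26 = 171.
Total exposure: 6 + 4 + 1 + 7 = 18 days.
After the first batch: Gamma(7 + 171, 18 + 18) = Gamma(178, 36).
Total count 55 over total exposure 6 days.
After the second batch: Gamma(178 + 55, 36 + 6) = Gamma(233, 42).
Posterior mean = α'/β' = 233/42.

233/42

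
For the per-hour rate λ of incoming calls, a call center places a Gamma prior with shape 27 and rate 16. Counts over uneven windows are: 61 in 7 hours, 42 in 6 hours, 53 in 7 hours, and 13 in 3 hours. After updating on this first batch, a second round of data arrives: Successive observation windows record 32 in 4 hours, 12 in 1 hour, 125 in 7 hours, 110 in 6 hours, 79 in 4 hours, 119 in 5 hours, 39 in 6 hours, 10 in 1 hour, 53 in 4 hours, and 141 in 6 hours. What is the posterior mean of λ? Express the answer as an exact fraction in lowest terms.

Total count: 61 + 42 + 53 + 13 = 169.
Total exposure: 7 + 6 + 7 + 3 = 23 hours.
After the first batch: Gamma(27 + 169, 16 + 23) = Gamma(196, 39).
Total count: 32 + 12 + 125 + 110 + 79 + 119 + 39 + 10 + 53 + 141 = 720.
Total exposure: 4 + 1 + 7 + 6 + 4 + 5 + 6 + 1 + 4 + 6 = 44 hours.
After the second batch: Gamma(196 + 720, 39 + 44) = Gamma(916, 83).
Posterior mean = α'/β' = 916/83.

916/83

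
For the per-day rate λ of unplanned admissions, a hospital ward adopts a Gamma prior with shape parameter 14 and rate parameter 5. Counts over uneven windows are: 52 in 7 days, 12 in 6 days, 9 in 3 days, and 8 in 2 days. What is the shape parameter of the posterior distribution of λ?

Total count: 52 + 12 + 9 + 8 = 81.
Total exposure: 7 + 6 + 3 + 2 = 18 days.
The Gamma prior is conjugate for the Poisson rate, so λ | data ~ Gamma(14+81, 5+18) = Gamma(95, 23).

95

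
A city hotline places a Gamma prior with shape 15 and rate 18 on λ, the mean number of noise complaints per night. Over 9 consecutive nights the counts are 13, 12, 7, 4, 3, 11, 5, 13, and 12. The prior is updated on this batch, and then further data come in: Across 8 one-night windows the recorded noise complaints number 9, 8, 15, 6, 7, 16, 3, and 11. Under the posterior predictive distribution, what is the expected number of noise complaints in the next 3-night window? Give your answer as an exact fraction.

Total count: 13 + 12 + 7 + 4 + 3 + 11 + 5 + 13 + 12 = 80.
Total exposure: 9 nights.
After the first batch: Gamma(15 + 80, 18 + 9) = Gamma(95, 27).
Total count: 9 + 8 + 15 + 6 + 7 + 16 + 3 + 11 = 75.
Total exposure: 8 nights.
After the second batch: Gamma(95 + 75, 27 + 8) = Gamma(170, 35).
Predictive mean over a 3-night window = T·E[λ|data] = 3·170/35 = 102/7.

102/7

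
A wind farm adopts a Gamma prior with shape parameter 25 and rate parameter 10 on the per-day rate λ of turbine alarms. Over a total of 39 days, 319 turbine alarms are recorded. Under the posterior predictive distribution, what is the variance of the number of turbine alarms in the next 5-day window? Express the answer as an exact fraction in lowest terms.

Total count 319 over total exposure 39 days.
Conjugate update: add total count to the shape and total exposure to the rate, giving Gamma(344, 49).
The posterior predictive for a window of length T is Negative Binomial with variance T·α'·(β'+T)/β'² = 5·344·54/2401 = 92880/2401.

92880/2401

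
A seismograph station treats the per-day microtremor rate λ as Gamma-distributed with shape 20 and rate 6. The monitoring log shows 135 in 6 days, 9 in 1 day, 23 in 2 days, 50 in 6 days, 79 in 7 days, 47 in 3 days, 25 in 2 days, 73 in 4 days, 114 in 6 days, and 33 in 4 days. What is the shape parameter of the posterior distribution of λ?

Total count: 135 + 9 + 23 + 50 + 79 + 47 + 25 + 73 + 114 + 33 = 588.
Total exposure: 6 + 1 + 2 + 6 + 7 + 3 + 2 + 4 + 6 + 4 = 41 days.
Posterior: α' = 20 + 588 = 608, β' = 6 + 41 = 47.

608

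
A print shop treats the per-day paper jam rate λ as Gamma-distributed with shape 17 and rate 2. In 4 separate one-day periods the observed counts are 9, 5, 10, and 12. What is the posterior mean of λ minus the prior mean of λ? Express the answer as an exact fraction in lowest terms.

Total count: 9 + 5 + 10 + 12 = 36.
Total exposure: 4 days.
By Gamma–Poisson conjugacy, the posterior is Gamma(α + Σx, β + Σt) = Gamma(17 + 36, 2 + 4) = Gamma(53, 6).
Posterior mean = 53/6 = 53/6; prior mean = 17/2 = 17/2. Difference = 53/6 − 17/2 = 1/3.

1/3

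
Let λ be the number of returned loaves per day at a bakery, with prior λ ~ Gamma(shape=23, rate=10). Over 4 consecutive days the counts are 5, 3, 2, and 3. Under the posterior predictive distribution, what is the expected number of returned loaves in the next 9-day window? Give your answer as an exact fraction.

Total count: 5 + 3 + 2 + 3 = 13.
Total exposure: 4 days.
Gamma(α, β) with Poisson data over total exposure Σt gives posterior Gamma(α+Σx, β+Σt) = Gamma(36, 14).
Predictive mean over a 9-day window = T·E[λ|data] = 9·36/14 = 162/7.

162/7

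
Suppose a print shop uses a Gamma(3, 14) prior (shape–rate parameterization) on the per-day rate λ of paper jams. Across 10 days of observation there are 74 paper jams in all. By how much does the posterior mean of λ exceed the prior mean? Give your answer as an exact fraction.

Total count 74 over total exposure 10 days.
Conjugate update: add total count to the shape and total exposure to the rate, giving Gamma(77, 24).
Posterior mean = 77/24 = 77/24; prior mean = 3/14 = 3/14. Difference = 77/24 − 3/14 = 503/168.

503/168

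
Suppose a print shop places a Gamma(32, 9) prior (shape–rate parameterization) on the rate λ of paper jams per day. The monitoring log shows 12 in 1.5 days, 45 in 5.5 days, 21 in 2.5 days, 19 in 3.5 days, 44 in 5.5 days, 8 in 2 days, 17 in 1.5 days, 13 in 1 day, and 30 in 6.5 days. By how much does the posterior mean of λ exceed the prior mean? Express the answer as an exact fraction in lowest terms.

1874/693

Total count: 12 + 45 + 21 + 19 + 44 + 8 + 17 + 13 + 30 = 209.
Total exposure: 1.5 + 5.5 + 2.5 + 3.5 + 5.5 + 2 + 1.5 + 1 + 6.5 = 29.5 days.
Gamma(α, β) with Poisson data over total exposure Σt gives posterior Gamma(α+Σx, β+Σt) = Gamma(241, 77/2).
Posterior mean = 241/(77/2) = 482/77; prior mean = 32/9 = 32/9. Difference = 482/77 − 32/9 = 1874/693.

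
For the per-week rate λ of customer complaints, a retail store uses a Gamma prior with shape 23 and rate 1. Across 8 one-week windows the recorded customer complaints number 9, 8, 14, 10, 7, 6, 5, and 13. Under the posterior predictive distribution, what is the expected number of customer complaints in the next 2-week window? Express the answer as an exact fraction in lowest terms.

190/9

Total count: 9 + 8 + 14 + 10 + 7 + 6 + 5 + 13 = 72.
Total exposure: 8 weeks.
The Gamma prior is conjugate for the Poisson rate, so λ | data ~ Gamma(23+72, 1+8) = Gamma(95, 9).
Predictive mean over a 2-week window = T·E[λ|data] = 2·95/9 = 190/9.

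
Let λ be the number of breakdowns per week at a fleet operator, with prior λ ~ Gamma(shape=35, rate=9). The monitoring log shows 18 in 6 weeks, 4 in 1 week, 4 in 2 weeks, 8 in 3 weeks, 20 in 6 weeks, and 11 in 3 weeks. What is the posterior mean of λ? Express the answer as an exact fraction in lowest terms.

10/3

Total count: 18 + 4 + 4 + 8 + 20 + 11 = 65.
Total exposure: 6 + 1 + 2 + 3 + 6 + 3 = 21 weeks.
Gamma(α, β) with Poisson data over total exposure Σt gives posterior Gamma(α+Σx, β+Σt) = Gamma(100, 30).
Posterior mean = α'/β' = 100/30 = 10/3.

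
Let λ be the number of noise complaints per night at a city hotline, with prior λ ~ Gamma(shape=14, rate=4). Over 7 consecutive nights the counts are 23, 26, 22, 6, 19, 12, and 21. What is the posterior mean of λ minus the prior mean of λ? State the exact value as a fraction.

19/2

Total count: 23 + 26 + 22 + 6 + 19 + 12 + 21 = 129.
Total exposure: 7 nights.
The Gamma prior is conjugate for the Poisson rate, so λ | data ~ Gamma(14+129, 4+7) = Gamma(143, 11).
Posterior mean = 143/11 = 13; prior mean = 14/4 = 7/2. Difference = 13 − 7/2 = 19/2.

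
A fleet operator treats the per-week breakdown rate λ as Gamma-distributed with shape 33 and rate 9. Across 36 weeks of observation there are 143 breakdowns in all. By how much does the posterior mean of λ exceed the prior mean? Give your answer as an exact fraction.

11/45

Total count 143 over total exposure 36 weeks.
Posterior: α' = 33 + 143 = 176, β' = 9 + 36 = 45.
Posterior mean = 176/45 = 176/45; prior mean = 33/9 = 11/3. Difference = 176/45 − 11/3 = 11/45.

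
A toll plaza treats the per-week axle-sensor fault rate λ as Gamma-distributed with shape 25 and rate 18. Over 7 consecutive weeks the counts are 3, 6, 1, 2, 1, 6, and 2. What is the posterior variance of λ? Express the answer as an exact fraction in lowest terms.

Total count: 3 + 6 + 1 + 2 + 1 + 6 + 2 = 21.
Total exposure: 7 weeks.
Gamma(α, β) with Poisson data over total exposure Σt gives posterior Gamma(α+Σx, β+Σt) = Gamma(46, 25).
Posterior variance = α'/β'² = 46/625.

46/625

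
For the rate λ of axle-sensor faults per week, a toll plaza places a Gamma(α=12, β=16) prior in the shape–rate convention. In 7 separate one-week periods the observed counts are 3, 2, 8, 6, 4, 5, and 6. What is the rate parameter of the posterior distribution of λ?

Total count: 3 + 2 + 8 + 6 + 4 + 5 + 6 = 34.
Total exposure: 7 weeks.
By Gamma–Poisson conjugacy, the posterior is Gamma(α + Σx, β + Σt) = Gamma(12 + 34, 16 + 7) = Gamma(46, 23).

23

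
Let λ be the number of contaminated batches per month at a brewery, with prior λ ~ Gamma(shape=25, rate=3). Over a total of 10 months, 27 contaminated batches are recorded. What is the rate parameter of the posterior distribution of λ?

13

Total count 27 over total exposure 10 months.
By Gamma–Poisson conjugacy, the posterior is Gamma(α + Σx, β + Σt) = Gamma(25 + 27, 3 + 10) = Gamma(52, 13).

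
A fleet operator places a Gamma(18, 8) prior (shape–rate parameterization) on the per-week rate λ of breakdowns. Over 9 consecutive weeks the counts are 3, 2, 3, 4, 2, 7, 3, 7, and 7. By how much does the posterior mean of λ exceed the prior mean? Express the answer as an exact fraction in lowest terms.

71/68

Total count: 3 + 2 + 3 + 4 + 2 + 7 + 3 + 7 + 7 = 38.
Total exposure: 9 weeks.
The Gamma prior is conjugate for the Poisson rate, so λ | data ~ Gamma(18+38, 8+9) = Gamma(56, 17).
Posterior mean = 56/17 = 56/17; prior mean = 18/8 = 9/4. Difference = 56/17 − 9/4 = 71/68.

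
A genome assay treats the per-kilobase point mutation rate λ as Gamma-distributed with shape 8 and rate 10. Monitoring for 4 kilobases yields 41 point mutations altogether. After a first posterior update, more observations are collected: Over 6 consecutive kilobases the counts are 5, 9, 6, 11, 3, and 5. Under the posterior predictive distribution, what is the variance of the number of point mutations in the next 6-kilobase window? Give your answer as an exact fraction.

Total count 41 over total exposure 4 kilobases.
After the first batch: Gamma(8 + 41, 10 + 4) = Gamma(49, 14).
Total count: 5 + 9 + 6 + 11 + 3 + 5 = 39.
Total exposure: 6 kilobases.
After the second batch: Gamma(49 + 39, 14 + 6) = Gamma(88, 20).
The posterior predictive for a window of length T is Negative Binomial with variance T·α'·(β'+T)/β'² = 6·88·26/400 = 858/25.

858/25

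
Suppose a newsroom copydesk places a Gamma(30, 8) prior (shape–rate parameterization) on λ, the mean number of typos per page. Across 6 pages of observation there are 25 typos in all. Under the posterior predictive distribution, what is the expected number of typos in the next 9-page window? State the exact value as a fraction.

Total count 25 over total exposure 6 pages.
The Gamma prior is conjugate for the Poisson rate, so λ | data ~ Gamma(30+25, 8+6) = Gamma(55, 14).
Predictive mean over a 9-page window = T·E[λ|data] = 9·55/14 = 495/14.

495/14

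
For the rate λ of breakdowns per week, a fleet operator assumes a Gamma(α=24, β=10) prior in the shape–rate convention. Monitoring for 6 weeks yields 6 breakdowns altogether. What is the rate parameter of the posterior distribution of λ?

Total count 6 over total exposure 6 weeks.
Posterior: α' = 24 + 6 = 30, β' = 10 + 6 = 16.

16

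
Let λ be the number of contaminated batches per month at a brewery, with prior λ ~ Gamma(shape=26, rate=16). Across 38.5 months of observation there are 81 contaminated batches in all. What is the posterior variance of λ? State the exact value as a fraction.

Total count 81 over total exposure 38.5 months.
Gamma(α, β) with Poisson data over total exposure Σt gives posterior Gamma(α+Σx, β+Σt) = Gamma(107, 109/2).
Posterior variance = α'/β'² = 107/(11881/4) = 428/11881.

428/11881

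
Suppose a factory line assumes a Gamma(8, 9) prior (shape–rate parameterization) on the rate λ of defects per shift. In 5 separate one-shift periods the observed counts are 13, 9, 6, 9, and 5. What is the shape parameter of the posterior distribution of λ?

50

Total count: 13 + 9 + 6 + 9 + 5 = 42.
Total exposure: 5 shifts.
By Gamma–Poisson conjugacy, the posterior is Gamma(α + Σx, β + Σt) = Gamma(8 + 42, 9 + 5) = Gamma(50, 14).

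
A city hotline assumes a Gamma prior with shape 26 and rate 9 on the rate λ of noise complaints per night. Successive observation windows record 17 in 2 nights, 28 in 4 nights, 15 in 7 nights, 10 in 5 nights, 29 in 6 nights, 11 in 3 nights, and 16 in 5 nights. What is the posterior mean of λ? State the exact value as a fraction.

152/41

Total count: 17 + 28 + 15 + 10 + 29 + 11 + 16 = 126.
Total exposure: 2 + 4 + 7 + 5 + 6 + 3 + 5 = 32 nights.
Conjugate update: add total count to the shape and total exposure to the rate, giving Gamma(152, 41).
Posterior mean = α'/β' = 152/41.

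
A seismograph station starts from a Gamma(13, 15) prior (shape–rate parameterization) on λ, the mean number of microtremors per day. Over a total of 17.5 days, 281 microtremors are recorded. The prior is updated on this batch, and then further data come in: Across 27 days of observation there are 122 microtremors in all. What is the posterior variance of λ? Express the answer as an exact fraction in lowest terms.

1664/14161

Total count 281 over total exposure 17.5 days.
After the first batch: Gamma(13 + 281, 15 + 17.5) = Gamma(294, 65/2).
Total count 122 over total exposure 27 days.
After the second batch: Gamma(294 + 122, 65/2 + 27) = Gamma(416, 119/2).
Posterior variance = α'/β'² = 416/(14161/4) = 1664/14161.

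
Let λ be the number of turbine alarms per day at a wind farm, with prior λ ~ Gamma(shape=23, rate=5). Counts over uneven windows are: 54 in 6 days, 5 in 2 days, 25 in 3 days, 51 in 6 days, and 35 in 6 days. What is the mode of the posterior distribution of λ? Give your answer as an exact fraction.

48/7

Total count: 54 + 5 + 25 + 51 + 35 = 170.
Total exposure: 6 + 2 + 3 + 6 + 6 = 23 days.
Posterior: α' = 23 + 170 = 193, β' = 5 + 23 = 28.
Posterior mode = (α'−1)/β' = 192/28 = 48/7.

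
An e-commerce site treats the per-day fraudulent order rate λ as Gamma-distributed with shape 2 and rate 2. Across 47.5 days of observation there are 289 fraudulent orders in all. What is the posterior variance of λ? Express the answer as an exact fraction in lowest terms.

Total count 289 over total exposure 47.5 days.
The Gamma prior is conjugate for the Poisson rate, so λ | data ~ Gamma(2+289, 2+47.5) = Gamma(291, 99/2).
Posterior variance = α'/β'² = 291/(9801/4) = 388/3267.

388/3267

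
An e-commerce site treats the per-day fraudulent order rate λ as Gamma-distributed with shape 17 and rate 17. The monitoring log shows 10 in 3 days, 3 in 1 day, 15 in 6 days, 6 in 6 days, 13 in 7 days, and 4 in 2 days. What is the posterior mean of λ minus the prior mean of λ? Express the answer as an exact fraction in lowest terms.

Total count: 10 + 3 + 15 + 6 + 13 + 4 = 51.
Total exposure: 3 + 1 + 6 + 6 + 7 + 2 = 25 days.
By Gamma–Poisson conjugacy, the posterior is Gamma(α + Σx, β + Σt) = Gamma(17 + 51, 17 + 25) = Gamma(68, 42).
Posterior mean = 68/42 = 34/21; prior mean = 17/17 = 1. Difference = 34/21 − 1 = 13/21.

13/21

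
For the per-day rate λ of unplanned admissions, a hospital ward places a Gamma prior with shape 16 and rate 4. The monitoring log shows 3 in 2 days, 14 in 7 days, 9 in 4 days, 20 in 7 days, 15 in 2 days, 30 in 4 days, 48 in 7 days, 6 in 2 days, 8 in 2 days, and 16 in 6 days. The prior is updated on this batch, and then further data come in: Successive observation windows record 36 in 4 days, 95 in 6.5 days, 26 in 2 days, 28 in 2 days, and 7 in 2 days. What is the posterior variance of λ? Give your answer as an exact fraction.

1508/16129

Total count: 3 + 14 + 9 + 20 + 15 + 30 + 48 + 6 + 8 + 16 = 169.
Total exposure: 2 + 7 + 4 + 7 + 2 + 4 + 7 + 2 + 2 + 6 = 43 days.
After the first batch: Gamma(16 + 169, 4 + 43) = Gamma(185, 47).
Total count: 36 + 95 + 26 + 28 + 7 = 192.
Total exposure: 4 + 6.5 + 2 + 2 + 2 = 16.5 days.
After the second batch: Gamma(185 + 192, 47 + 16.5) = Gamma(377, 127/2).
Posterior variance = α'/β'² = 377/(16129/4) = 1508/16129.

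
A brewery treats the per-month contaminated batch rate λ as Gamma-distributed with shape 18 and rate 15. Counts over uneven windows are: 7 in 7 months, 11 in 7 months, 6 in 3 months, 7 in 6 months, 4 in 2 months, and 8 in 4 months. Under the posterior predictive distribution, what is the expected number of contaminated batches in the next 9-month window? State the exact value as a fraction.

Total count: 7 + 11 + 6 + 7 + 4 + 8 = 43.
Total exposure: 7 + 7 + 3 + 6 + 2 + 4 = 29 months.
The Gamma prior is conjugate for the Poisson rate, so λ | data ~ Gamma(18+43, 15+29) = Gamma(61, 44).
Predictive mean over a 9-month window = T·E[λ|data] = 9·61/44 = 549/44.

549/44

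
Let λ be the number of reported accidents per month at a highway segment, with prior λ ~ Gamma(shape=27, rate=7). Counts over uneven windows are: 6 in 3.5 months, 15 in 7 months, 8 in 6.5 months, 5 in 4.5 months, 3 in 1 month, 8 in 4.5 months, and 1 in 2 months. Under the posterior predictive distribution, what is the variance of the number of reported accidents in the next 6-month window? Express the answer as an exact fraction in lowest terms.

Total count: 6 + 15 + 8 + 5 + 3 + 8 + 1 = 46.
Total exposure: 3.5 + 7 + 6.5 + 4.5 + 1 + 4.5 + 2 = 29 months.
By Gamma–Poisson conjugacy, the posterior is Gamma(α + Σx, β + Σt) = Gamma(27 + 46, 7 + 29) = Gamma(73, 36).
The posterior predictive for a window of length T is Negative Binomial with variance T·α'·(β'+T)/β'² = 6·73·42/1296 = 511/36.

511/36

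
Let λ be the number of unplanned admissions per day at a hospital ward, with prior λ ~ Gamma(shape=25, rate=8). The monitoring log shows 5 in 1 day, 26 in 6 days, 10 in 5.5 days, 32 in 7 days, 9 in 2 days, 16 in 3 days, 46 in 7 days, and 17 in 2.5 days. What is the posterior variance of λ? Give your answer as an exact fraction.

Total count: 5 + 26 + 10 + 32 + 9 + 16 + 46 + 17 = 161.
Total exposure: 1 + 6 + 5.5 + 7 + 2 + 3 + 7 + 2.5 = 34 days.
Conjugate update: add total count to the shape and total exposure to the rate, giving Gamma(186, 42).
Posterior variance = α'/β'² = 186/1764 = 31/294.

31/294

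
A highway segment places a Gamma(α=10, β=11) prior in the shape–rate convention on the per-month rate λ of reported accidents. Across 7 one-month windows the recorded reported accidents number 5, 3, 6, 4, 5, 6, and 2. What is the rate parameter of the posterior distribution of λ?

18

Total count: 5 + 3 + 6 + 4 + 5 + 6 + 2 = 31.
Total exposure: 7 months.
Gamma(α, β) with Poisson data over total exposure Σt gives posterior Gamma(α+Σx, β+Σt) = Gamma(41, 18).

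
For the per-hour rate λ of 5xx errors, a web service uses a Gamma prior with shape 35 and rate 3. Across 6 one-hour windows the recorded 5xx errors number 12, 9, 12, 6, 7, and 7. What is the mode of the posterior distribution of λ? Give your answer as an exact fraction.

29/3

Total count: 12 + 9 + 12 + 6 + 7 + 7 = 53.
Total exposure: 6 hours.
Conjugate update: add total count to the shape and total exposure to the rate, giving Gamma(88, 9).
Posterior mode = (α'−1)/β' = 87/9 = 29/3.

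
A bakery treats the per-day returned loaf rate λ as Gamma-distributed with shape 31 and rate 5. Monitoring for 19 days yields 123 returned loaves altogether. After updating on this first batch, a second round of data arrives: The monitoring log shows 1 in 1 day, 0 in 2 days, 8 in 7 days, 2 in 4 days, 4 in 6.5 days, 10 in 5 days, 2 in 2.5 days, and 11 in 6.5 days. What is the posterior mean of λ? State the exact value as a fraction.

Total count 123 over total exposure 19 days.
After the first batch: Gamma(31 + 123, 5 + 19) = Gamma(154, 24).
Total count: 1 + 0 + 8 + 2 + 4 + 10 + 2 + 11 = 38.
Total exposure: 1 + 2 + 7 + 4 + 6.5 + 5 + 2.5 + 6.5 = 34.5 days.
After the second batch: Gamma(154 + 38, 24 + 34.5) = Gamma(192, 117/2).
Posterior mean = α'/β' = 192/(117/2) = 128/39.

128/39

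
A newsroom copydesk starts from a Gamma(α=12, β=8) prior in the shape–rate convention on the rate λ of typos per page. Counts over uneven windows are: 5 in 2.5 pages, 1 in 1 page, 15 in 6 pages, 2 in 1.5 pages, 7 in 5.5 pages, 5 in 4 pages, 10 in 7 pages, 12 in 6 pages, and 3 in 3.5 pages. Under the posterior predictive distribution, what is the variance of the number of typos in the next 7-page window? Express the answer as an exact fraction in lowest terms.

2912/225

Total count: 5 + 1 + 15 + 2 + 7 + 5 + 10 + 12 + 3 = 60.
Total exposure: 2.5 + 1 + 6 + 1.5 + 5.5 + 4 + 7 + 6 + 3.5 = 37 pages.
By Gamma–Poisson conjugacy, the posterior is Gamma(α + Σx, β + Σt) = Gamma(12 + 60, 8 + 37) = Gamma(72, 45).
The posterior predictive for a window of length T is Negative Binomial with variance T·α'·(β'+T)/β'² = 7·72·52/2025 = 2912/225.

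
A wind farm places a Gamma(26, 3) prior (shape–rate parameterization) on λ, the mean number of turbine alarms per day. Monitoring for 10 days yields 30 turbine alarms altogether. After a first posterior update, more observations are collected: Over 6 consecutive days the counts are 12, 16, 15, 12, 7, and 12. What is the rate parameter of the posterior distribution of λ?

19

Total count 30 over total exposure 10 days.
After the first batch: Gamma(26 + 30, 3 + 10) = Gamma(56, 13).
Total count: 12 + 16 + 15 + 12 + 7 + 12 = 74.
Total exposure: 6 days.
After the second batch: Gamma(56 + 74, 13 + 6) = Gamma(130, 19).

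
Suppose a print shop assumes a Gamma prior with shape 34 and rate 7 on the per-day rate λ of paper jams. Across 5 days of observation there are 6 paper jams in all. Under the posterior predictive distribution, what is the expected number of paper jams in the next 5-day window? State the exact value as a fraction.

50/3

Total count 6 over total exposure 5 days.
Posterior: α' = 34 + 6 = 40, β' = 7 + 5 = 12.
Predictive mean over a 5-day window = T·E[λ|data] = 5·40/12 = 50/3.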